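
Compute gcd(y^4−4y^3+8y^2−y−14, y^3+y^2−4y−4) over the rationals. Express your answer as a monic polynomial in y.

y^2−y−2

Repeated division with remainder:
  y^4−4y^3+8y^2−y−14 = (y−5)(y^3+y^2−4y−4) + (17y^2−17y−34)
  y^3+y^2−4y−4 = ((1/17)y+2/17)(17y^2−17y−34) + (0)
Last nonzero remainder: 17y^2−17y−34. Dividing through by 17 gives the monic gcd y^2−y−2.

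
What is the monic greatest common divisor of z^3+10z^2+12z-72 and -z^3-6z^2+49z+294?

z+6

Euclidean algorithm in ℚ[z]:
  z^3+10z^2+12z-72 = (-1)(-z^3-6z^2+49z+294) + (4z^2+61z+222)
  -z^3-6z^2+49z+294 = (-(1/4)z+37/16)(4z^2+61z+222) + (-(585/16)z-1755/8)
  4z^2+61z+222 = (-(64/585)z-592/585)(-(585/16)z-1755/8) + (0)
Last nonzero remainder: -(585/16)z-1755/8. Dividing through by -585/16 gives the monic gcd z+6.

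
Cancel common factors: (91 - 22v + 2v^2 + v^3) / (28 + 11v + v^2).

(13 - 5v + v^2)/(4 + v)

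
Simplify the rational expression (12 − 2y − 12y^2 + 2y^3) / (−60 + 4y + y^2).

(−2 + 2y^2)/(10 + y)

Euclidean algorithm in ℚ[y]:
  2y^3 − 12y^2 − 2y + 12 = (2y − 20)(y^2 + 4y − 60) + (198y − 1188)
  y^2 + 4y − 60 = ((1/198)y + 5/99)(198y − 1188) + (0)
Last nonzero remainder: 198y − 1188. Dividing through by 198 gives the monic gcd y − 6.
Cancel y − 6 from numerator and denominator to get the reduced form.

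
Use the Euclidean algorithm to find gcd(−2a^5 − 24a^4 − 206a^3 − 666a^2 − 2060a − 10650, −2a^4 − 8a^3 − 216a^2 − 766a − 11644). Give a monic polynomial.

a^2 + 9a + 71

Apply the Euclidean algorithm:
  −2a^5 − 24a^4 − 206a^3 − 666a^2 − 2060a − 10650 = (a + 8)(−2a^4 − 8a^3 − 216a^2 − 766a − 11644) + (74a^3 + 1828a^2 + 15712a + 82502)
  −2a^4 − 8a^3 − 216a^2 − 766a − 11644 = (−(1/37)a + 766/1369)(74a^3 + 1828a^2 + 15712a + 82502) + (−(1114608/1369)a^2 − (10031472/1369)a − 79137168/1369)
  74a^3 + 1828a^2 + 15712a + 82502 = (−(50653/557304)a − 795389/557304)(−(1114608/1369)a^2 − (10031472/1369)a − 79137168/1369) + (0)
Last nonzero remainder: −(1114608/1369)a^2 − (10031472/1369)a − 79137168/1369. Dividing through by −1114608/1369 gives the monic gcd a^2 + 9a + 71.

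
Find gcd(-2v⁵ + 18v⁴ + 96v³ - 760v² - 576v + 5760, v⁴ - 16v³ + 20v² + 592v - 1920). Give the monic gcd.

Euclidean algorithm in ℚ[v]:
  -2v⁵ + 18v⁴ + 96v³ - 760v² - 576v + 5760 = (-2v - 14)(v⁴ - 16v³ + 20v² + 592v - 1920) + (-88v³ + 704v² + 3872v - 21120)
  v⁴ - 16v³ + 20v² + 592v - 1920 = (-(1/88)v + 1/11)(-88v³ + 704v² + 3872v - 21120) + (0)
Last nonzero remainder: -88v³ + 704v² + 3872v - 21120. Dividing through by -88 gives the monic gcd v³ - 8v² - 44v + 240.

v³ - 8v² - 44v + 240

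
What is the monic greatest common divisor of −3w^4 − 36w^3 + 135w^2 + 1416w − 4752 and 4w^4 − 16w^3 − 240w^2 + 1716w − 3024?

w^2 + 5w − 36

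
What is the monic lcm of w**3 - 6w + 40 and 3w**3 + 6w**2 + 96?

w**5 - 2w**4 + 2w**3 + 52w**2 - 128w + 320

Repeated division with remainder:
  w**3 - 6w + 40 = (1/3)(3w**3 + 6w**2 + 96) + (-2w**2 - 6w + 8)
  3w**3 + 6w**2 + 96 = (-(3/2)w + 3/2)(-2w**2 - 6w + 8) + (21w + 84)
  -2w**2 - 6w + 8 = (-(2/21)w + 2/21)(21w + 84) + (0)
Last nonzero remainder: 21w + 84. Dividing through by 21 gives the monic gcd w + 4.
Then lcm(f, g) = f·g / gcd(f, g); expanding and making the result monic gives the answer.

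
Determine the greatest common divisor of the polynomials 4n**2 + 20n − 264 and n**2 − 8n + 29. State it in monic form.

1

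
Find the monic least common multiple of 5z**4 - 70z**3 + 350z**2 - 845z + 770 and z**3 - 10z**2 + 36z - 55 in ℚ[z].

By polynomial division,
  5z**4 - 70z**3 + 350z**2 - 845z + 770 = (5z - 20)(z**3 - 10z**2 + 36z - 55) + (-30z**2 + 150z - 330)
  z**3 - 10z**2 + 36z - 55 = (-(1/30)z + 1/6)(-30z**2 + 150z - 330) + (0)
Last nonzero remainder: -30z**2 + 150z - 330. Dividing through by -30 gives the monic gcd z**2 - 5z + 11.
Then lcm(f, g) = f·g / gcd(f, g); expanding and making the result monic gives the answer.

z**5 - 19z**4 + 140z**3 - 519z**2 + 999z - 770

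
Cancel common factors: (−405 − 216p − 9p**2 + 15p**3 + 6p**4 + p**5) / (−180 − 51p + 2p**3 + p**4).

(−9 + p**2)/(−4 + p)

Apply the Euclidean algorithm:
  p**5 + 6p**4 + 15p**3 − 9p**2 − 216p − 405 = (p + 4)(p**4 + 2p**3 − 51p − 180) + (7p**3 + 42p**2 + 168p + 315)
  p**4 + 2p**3 − 51p − 180 = ((1/7)p − 4/7)(7p**3 + 42p**2 + 168p + 315) + (0)
Last nonzero remainder: 7p**3 + 42p**2 + 168p + 315. Dividing through by 7 gives the monic gcd p**3 + 6p**2 + 24p + 45.
Cancel p**3 + 6p**2 + 24p + 45 from numerator and denominator to get the reduced form.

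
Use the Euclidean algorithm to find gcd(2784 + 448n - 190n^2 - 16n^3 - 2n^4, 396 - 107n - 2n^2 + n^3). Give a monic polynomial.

Apply the Euclidean algorithm:
  -2n^4 - 16n^3 - 190n^2 + 448n + 2784 = (-2n - 20)(n^3 - 2n^2 - 107n + 396) + (-444n^2 - 900n + 10704)
  n^3 - 2n^2 - 107n + 396 = (-(1/444)n + 149/16428)(-444n^2 - 900n + 10704) + (-(102304/1369)n + 409216/1369)
  -444n^2 - 900n + 10704 = ((151959/25576)n + 915861/25576)(-(102304/1369)n + 409216/1369) + (0)
Last nonzero remainder: -(102304/1369)n + 409216/1369. Dividing through by -102304/1369 gives the monic gcd n - 4.

-4 + n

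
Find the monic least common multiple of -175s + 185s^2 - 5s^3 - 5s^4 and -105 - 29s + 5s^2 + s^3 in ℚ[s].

Repeated division with remainder:
  -5s^4 - 5s^3 + 185s^2 - 175s = (-5s + 20)(s^3 + 5s^2 - 29s - 105) + (-60s^2 - 120s + 2100)
  s^3 + 5s^2 - 29s - 105 = (-(1/60)s - 1/20)(-60s^2 - 120s + 2100) + (0)
Last nonzero remainder: -60s^2 - 120s + 2100. Dividing through by -60 gives the monic gcd s^2 + 2s - 35.
Then lcm(f, g) = f·g / gcd(f, g); expanding and making the result monic gives the answer.

105s - 76s^2 - 34s^3 + 4s^4 + s^5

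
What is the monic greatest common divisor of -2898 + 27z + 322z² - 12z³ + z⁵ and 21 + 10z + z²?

Apply the Euclidean algorithm:
  z⁵ - 12z³ + 322z² + 27z - 2898 = (z³ - 10z² + 67z - 138)(z² + 10z + 21) + (0)
The last nonzero remainder z² + 10z + 21 is already monic.

21 + 10z + z²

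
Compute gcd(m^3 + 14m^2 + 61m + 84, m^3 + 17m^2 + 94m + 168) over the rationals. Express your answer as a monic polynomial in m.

m^2 + 11m + 28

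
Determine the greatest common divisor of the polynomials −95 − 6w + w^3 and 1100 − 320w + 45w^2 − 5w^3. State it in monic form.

−5 + w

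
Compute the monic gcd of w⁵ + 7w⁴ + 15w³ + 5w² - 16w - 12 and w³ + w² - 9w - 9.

w² + 4w + 3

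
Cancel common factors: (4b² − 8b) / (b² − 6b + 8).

(4b)/(b − 4)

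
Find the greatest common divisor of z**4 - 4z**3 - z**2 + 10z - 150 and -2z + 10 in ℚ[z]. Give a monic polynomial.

z - 5

Repeated division with remainder:
  z**4 - 4z**3 - z**2 + 10z - 150 = (-(1/2)z**3 - (1/2)z**2 - 2z - 15)(-2z + 10) + (0)
Last nonzero remainder: -2z + 10. Dividing through by -2 gives the monic gcd z - 5.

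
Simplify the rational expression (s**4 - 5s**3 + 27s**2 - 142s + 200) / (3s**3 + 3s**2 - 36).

(s**3 - 3s**2 + 21s - 100)/(3s**2 + 9s + 18)

By polynomial division,
  s**4 - 5s**3 + 27s**2 - 142s + 200 = ((1/3)s - 2)(3s**3 + 3s**2 - 36) + (33s**2 - 130s + 128)
  3s**3 + 3s**2 - 36 = ((1/11)s + 163/363)(33s**2 - 130s + 128) + ((16966/363)s - 33932/363)
  33s**2 - 130s + 128 = ((11979/16966)s - 11616/8483)((16966/363)s - 33932/363) + (0)
Last nonzero remainder: (16966/363)s - 33932/363. Dividing through by 16966/363 gives the monic gcd s - 2.
Cancel s - 2 from numerator and denominator to get the reduced form.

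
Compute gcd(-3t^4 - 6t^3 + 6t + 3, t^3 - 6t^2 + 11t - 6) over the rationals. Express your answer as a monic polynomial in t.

By polynomial division,
  -3t^4 - 6t^3 + 6t + 3 = (-3t - 24)(t^3 - 6t^2 + 11t - 6) + (-111t^2 + 252t - 141)
  t^3 - 6t^2 + 11t - 6 = (-(1/111)t + 46/1369)(-111t^2 + 252t - 141) + ((1728/1369)t - 1728/1369)
  -111t^2 + 252t - 141 = (-(50653/576)t + 64343/576)((1728/1369)t - 1728/1369) + (0)
Last nonzero remainder: (1728/1369)t - 1728/1369. Dividing through by 1728/1369 gives the monic gcd t - 1.

t - 1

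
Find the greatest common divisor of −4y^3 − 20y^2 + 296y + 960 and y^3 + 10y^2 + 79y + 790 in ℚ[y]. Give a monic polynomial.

y + 10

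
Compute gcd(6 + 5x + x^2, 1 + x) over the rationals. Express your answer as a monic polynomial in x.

1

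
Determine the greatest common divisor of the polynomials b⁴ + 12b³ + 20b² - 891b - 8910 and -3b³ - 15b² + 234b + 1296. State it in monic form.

Euclidean algorithm in ℚ[b]:
  b⁴ + 12b³ + 20b² - 891b - 8910 = (-(1/3)b - 7/3)(-3b³ - 15b² + 234b + 1296) + (63b² + 87b - 5886)
  -3b³ - 15b² + 234b + 1296 = (-(1/21)b - 76/441)(63b² + 87b - 5886) + (-(4600/147)b + 13800/49)
  63b² + 87b - 5886 = (-(9261/4600)b - 48069/2300)(-(4600/147)b + 13800/49) + (0)
Last nonzero remainder: -(4600/147)b + 13800/49. Dividing through by -4600/147 gives the monic gcd b - 9.

b - 9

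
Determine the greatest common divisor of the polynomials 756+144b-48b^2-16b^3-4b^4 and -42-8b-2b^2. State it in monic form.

21+4b+b^2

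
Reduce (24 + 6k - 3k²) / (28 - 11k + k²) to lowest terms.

(-6 - 3k)/(-7 + k)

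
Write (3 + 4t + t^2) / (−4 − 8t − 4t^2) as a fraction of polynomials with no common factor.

By polynomial division,
  t^2 + 4t + 3 = (−1/4)(−4t^2 − 8t − 4) + (2t + 2)
  −4t^2 − 8t − 4 = (−2t − 2)(2t + 2) + (0)
Last nonzero remainder: 2t + 2. Dividing through by 2 gives the monic gcd t + 1.
Cancel t + 1 from numerator and denominator to get the reduced form.

(−3 − t)/(4 + 4t)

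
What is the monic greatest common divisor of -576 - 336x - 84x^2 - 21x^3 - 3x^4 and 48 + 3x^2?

Apply the Euclidean algorithm:
  -3x^4 - 21x^3 - 84x^2 - 336x - 576 = (-x^2 - 7x - 12)(3x^2 + 48) + (0)
Last nonzero remainder: 3x^2 + 48. Dividing through by 3 gives the monic gcd x^2 + 16.

16 + x^2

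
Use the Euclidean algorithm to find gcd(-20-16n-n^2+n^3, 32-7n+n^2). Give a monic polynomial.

1

Repeated division with remainder:
  n^3-n^2-16n-20 = (n+6)(n^2-7n+32) + (-6n-212)
  n^2-7n+32 = (-(1/6)n+127/18)(-6n-212) + (13750/9)
  -6n-212 = (-(27/6875)n-954/6875)(13750/9) + (0)
The last nonzero remainder is the constant 13750/9, so the polynomials are coprime and gcd = 1.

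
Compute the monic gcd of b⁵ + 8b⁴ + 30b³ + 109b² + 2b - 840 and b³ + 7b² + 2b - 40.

b³ + 7b² + 2b - 40

Apply the Euclidean algorithm:
  b⁵ + 8b⁴ + 30b³ + 109b² + 2b - 840 = (b² + b + 21)(b³ + 7b² + 2b - 40) + (0)
The last nonzero remainder b³ + 7b² + 2b - 40 is already monic.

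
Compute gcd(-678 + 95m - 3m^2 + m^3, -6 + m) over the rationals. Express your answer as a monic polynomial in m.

-6 + m

Euclidean algorithm in ℚ[m]:
  m^3 - 3m^2 + 95m - 678 = (m^2 + 3m + 113)(m - 6) + (0)
The last nonzero remainder m - 6 is already monic.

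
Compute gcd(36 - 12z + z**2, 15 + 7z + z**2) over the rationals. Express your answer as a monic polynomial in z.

1

By polynomial division,
  z**2 - 12z + 36 = (z**2 + 7z + 15) + (-19z + 21)
  z**2 + 7z + 15 = (-(1/19)z - 154/361)(-19z + 21) + (8649/361)
  -19z + 21 = (-(6859/8649)z + 2527/2883)(8649/361) + (0)
The last nonzero remainder is the constant 8649/361, so the polynomials are coprime and gcd = 1.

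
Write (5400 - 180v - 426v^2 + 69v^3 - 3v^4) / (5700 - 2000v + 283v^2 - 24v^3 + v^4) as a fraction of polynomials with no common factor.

Repeated division with remainder:
  -3v^4 + 69v^3 - 426v^2 - 180v + 5400 = (-3)(v^4 - 24v^3 + 283v^2 - 2000v + 5700) + (-3v^3 + 423v^2 - 6180v + 22500)
  v^4 - 24v^3 + 283v^2 - 2000v + 5700 = (-(1/3)v - 39)(-3v^3 + 423v^2 - 6180v + 22500) + (14720v^2 - 235520v + 883200)
  -3v^3 + 423v^2 - 6180v + 22500 = (-(3/14720)v + 75/2944)(14720v^2 - 235520v + 883200) + (0)
Last nonzero remainder: 14720v^2 - 235520v + 883200. Dividing through by 14720 gives the monic gcd v^2 - 16v + 60.
Cancel v^2 - 16v + 60 from numerator and denominator to get the reduced form.

(90 + 21v - 3v^2)/(95 - 8v + v^2)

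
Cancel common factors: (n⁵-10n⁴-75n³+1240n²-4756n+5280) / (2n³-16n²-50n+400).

Apply the Euclidean algorithm:
  n⁵-10n⁴-75n³+1240n²-4756n+5280 = ((1/2)n²-n-33)(2n³-16n²-50n+400) + (462n²-6006n+18480)
  2n³-16n²-50n+400 = ((1/231)n+5/231)(462n²-6006n+18480) + (0)
Last nonzero remainder: 462n²-6006n+18480. Dividing through by 462 gives the monic gcd n²-13n+40.
Cancel n²-13n+40 from numerator and denominator to get the reduced form.

(n³+3n²-76n+132)/(2n+10)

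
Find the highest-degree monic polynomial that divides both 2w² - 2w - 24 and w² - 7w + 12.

w - 4

Apply the Euclidean algorithm:
  2w² - 2w - 24 = (2)(w² - 7w + 12) + (12w - 48)
  w² - 7w + 12 = ((1/12)w - 1/4)(12w - 48) + (0)
Last nonzero remainder: 12w - 48. Dividing through by 12 gives the monic gcd w - 4.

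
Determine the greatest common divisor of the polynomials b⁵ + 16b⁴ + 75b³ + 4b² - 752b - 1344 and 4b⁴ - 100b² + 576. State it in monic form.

Apply the Euclidean algorithm:
  b⁵ + 16b⁴ + 75b³ + 4b² - 752b - 1344 = ((1/4)b + 4)(4b⁴ - 100b² + 576) + (100b³ + 404b² - 896b - 3648)
  4b⁴ - 100b² + 576 = ((1/25)b - 101/625)(100b³ + 404b² - 896b - 3648) + ((704/625)b² + (704/625)b - 8448/625)
  100b³ + 404b² - 896b - 3648 = ((15625/176)b + 11875/44)((704/625)b² + (704/625)b - 8448/625) + (0)
Last nonzero remainder: (704/625)b² + (704/625)b - 8448/625. Dividing through by 704/625 gives the monic gcd b² + b - 12.

b² + b - 12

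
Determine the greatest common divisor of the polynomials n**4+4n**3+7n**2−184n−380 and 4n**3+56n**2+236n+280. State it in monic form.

Repeated division with remainder:
  n**4+4n**3+7n**2−184n−380 = ((1/4)n−5/2)(4n**3+56n**2+236n+280) + (88n**2+336n+320)
  4n**3+56n**2+236n+280 = ((1/22)n+56/121)(88n**2+336n+320) + ((7980/121)n+15960/121)
  88n**2+336n+320 = ((2662/1995)n+968/399)((7980/121)n+15960/121) + (0)
Last nonzero remainder: (7980/121)n+15960/121. Dividing through by 7980/121 gives the monic gcd n+2.

n+2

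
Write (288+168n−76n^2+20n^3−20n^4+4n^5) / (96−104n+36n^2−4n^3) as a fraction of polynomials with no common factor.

Apply the Euclidean algorithm:
  4n^5−20n^4+20n^3−76n^2+168n+288 = (−n^2−4n−15)(−4n^3+36n^2−104n+96) + (144n^2−1008n+1728)
  −4n^3+36n^2−104n+96 = (−(1/36)n+1/18)(144n^2−1008n+1728) + (0)
Last nonzero remainder: 144n^2−1008n+1728. Dividing through by 144 gives the monic gcd n^2−7n+12.
Cancel n^2−7n+12 from numerator and denominator to get the reduced form.

(−6−7n−2n^2−n^3)/(−2+n)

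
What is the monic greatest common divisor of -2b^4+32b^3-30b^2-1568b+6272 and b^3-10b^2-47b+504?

Repeated division with remainder:
  -2b^4+32b^3-30b^2-1568b+6272 = (-2b+12)(b^3-10b^2-47b+504) + (-4b^2+4b+224)
  b^3-10b^2-47b+504 = (-(1/4)b+9/4)(-4b^2+4b+224) + (0)
Last nonzero remainder: -4b^2+4b+224. Dividing through by -4 gives the monic gcd b^2-b-56.

b^2-b-56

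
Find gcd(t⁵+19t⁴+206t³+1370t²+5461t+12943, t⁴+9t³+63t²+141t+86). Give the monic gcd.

Repeated division with remainder:
  t⁵+19t⁴+206t³+1370t²+5461t+12943 = (t+10)(t⁴+9t³+63t²+141t+86) + (53t³+599t²+3965t+12083)
  t⁴+9t³+63t²+141t+86 = ((1/53)t-122/2809)(53t³+599t²+3965t+12083) + ((39900/2809)t²+(239400/2809)t+1715700/2809)
  53t³+599t²+3965t+12083 = ((148877/39900)t+789329/39900)((39900/2809)t²+(239400/2809)t+1715700/2809) + (0)
Last nonzero remainder: (39900/2809)t²+(239400/2809)t+1715700/2809. Dividing through by 39900/2809 gives the monic gcd t²+6t+43.

t²+6t+43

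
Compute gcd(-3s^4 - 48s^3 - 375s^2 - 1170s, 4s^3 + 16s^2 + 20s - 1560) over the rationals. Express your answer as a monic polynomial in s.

s^2 + 10s + 65

Euclidean algorithm in ℚ[s]:
  -3s^4 - 48s^3 - 375s^2 - 1170s = (-(3/4)s - 9)(4s^3 + 16s^2 + 20s - 1560) + (-216s^2 - 2160s - 14040)
  4s^3 + 16s^2 + 20s - 1560 = (-(1/54)s + 1/9)(-216s^2 - 2160s - 14040) + (0)
Last nonzero remainder: -216s^2 - 2160s - 14040. Dividing through by -216 gives the monic gcd s^2 + 10s + 65.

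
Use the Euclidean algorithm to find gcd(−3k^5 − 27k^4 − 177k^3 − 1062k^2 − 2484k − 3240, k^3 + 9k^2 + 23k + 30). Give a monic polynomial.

k^3 + 9k^2 + 23k + 30

By polynomial division,
  −3k^5 − 27k^4 − 177k^3 − 1062k^2 − 2484k − 3240 = (−3k^2 − 108)(k^3 + 9k^2 + 23k + 30) + (0)
The last nonzero remainder k^3 + 9k^2 + 23k + 30 is already monic.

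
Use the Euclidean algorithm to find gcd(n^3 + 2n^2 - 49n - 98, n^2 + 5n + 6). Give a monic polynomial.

Euclidean algorithm in ℚ[n]:
  n^3 + 2n^2 - 49n - 98 = (n - 3)(n^2 + 5n + 6) + (-40n - 80)
  n^2 + 5n + 6 = (-(1/40)n - 3/40)(-40n - 80) + (0)
Last nonzero remainder: -40n - 80. Dividing through by -40 gives the monic gcd n + 2.

n + 2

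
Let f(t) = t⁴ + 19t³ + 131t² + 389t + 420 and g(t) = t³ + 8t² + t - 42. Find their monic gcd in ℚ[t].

By polynomial division,
  t⁴ + 19t³ + 131t² + 389t + 420 = (t + 11)(t³ + 8t² + t - 42) + (42t² + 420t + 882)
  t³ + 8t² + t - 42 = ((1/42)t - 1/21)(42t² + 420t + 882) + (0)
Last nonzero remainder: 42t² + 420t + 882. Dividing through by 42 gives the monic gcd t² + 10t + 21.

t² + 10t + 21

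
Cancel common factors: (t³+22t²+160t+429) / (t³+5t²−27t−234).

By polynomial division,
  t³+22t²+160t+429 = (t³+5t²−27t−234) + (17t²+187t+663)
  t³+5t²−27t−234 = ((1/17)t−6/17)(17t²+187t+663) + (0)
Last nonzero remainder: 17t²+187t+663. Dividing through by 17 gives the monic gcd t²+11t+39.
Cancel t²+11t+39 from numerator and denominator to get the reduced form.

(t+11)/(t−6)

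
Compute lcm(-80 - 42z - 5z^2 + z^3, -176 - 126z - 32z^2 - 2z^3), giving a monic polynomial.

Repeated division with remainder:
  z^3 - 5z^2 - 42z - 80 = (-1/2)(-2z^3 - 32z^2 - 126z - 176) + (-21z^2 - 105z - 168)
  -2z^3 - 32z^2 - 126z - 176 = ((2/21)z + 22/21)(-21z^2 - 105z - 168) + (0)
Last nonzero remainder: -21z^2 - 105z - 168. Dividing through by -21 gives the monic gcd z^2 + 5z + 8.
Then lcm(f, g) = f·g / gcd(f, g); expanding and making the result monic gives the answer.

-880 - 542z - 97z^2 + 6z^3 + z^4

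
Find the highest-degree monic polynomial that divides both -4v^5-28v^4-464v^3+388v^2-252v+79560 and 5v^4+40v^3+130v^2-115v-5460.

v^2+5v+39

By polynomial division,
  -4v^5-28v^4-464v^3+388v^2-252v+79560 = (-(4/5)v+4/5)(5v^4+40v^3+130v^2-115v-5460) + (-392v^3+192v^2-4528v+83928)
  5v^4+40v^3+130v^2-115v-5460 = (-(5/392)v-260/2401)(-392v^3+192v^2-4528v+83928) + ((223380/2401)v^2+(1116900/2401)v+8711820/2401)
  -392v^3+192v^2-4528v+83928 = (-(235298/55845)v+1291738/55845)((223380/2401)v^2+(1116900/2401)v+8711820/2401) + (0)
Last nonzero remainder: (223380/2401)v^2+(1116900/2401)v+8711820/2401. Dividing through by 223380/2401 gives the monic gcd v^2+5v+39.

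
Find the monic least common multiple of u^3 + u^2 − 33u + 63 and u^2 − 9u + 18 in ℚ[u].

u^4 − 5u^3 − 39u^2 + 261u − 378

Euclidean algorithm in ℚ[u]:
  u^3 + u^2 − 33u + 63 = (u + 10)(u^2 − 9u + 18) + (39u − 117)
  u^2 − 9u + 18 = ((1/39)u − 2/13)(39u − 117) + (0)
Last nonzero remainder: 39u − 117. Dividing through by 39 gives the monic gcd u − 3.
Then lcm(f, g) = f·g / gcd(f, g); expanding and making the result monic gives the answer.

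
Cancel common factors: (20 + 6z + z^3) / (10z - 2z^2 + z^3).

By polynomial division,
  z^3 + 6z + 20 = (z^3 - 2z^2 + 10z) + (2z^2 - 4z + 20)
  z^3 - 2z^2 + 10z = ((1/2)z)(2z^2 - 4z + 20) + (0)
Last nonzero remainder: 2z^2 - 4z + 20. Dividing through by 2 gives the monic gcd z^2 - 2z + 10.
Cancel z^2 - 2z + 10 from numerator and denominator to get the reduced form.

(2 + z)/(z)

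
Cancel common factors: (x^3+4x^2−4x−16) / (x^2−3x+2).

(x^2+6x+8)/(x−1)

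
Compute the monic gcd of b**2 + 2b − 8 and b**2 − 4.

Repeated division with remainder:
  b**2 + 2b − 8 = (b**2 − 4) + (2b − 4)
  b**2 − 4 = ((1/2)b + 1)(2b − 4) + (0)
Last nonzero remainder: 2b − 4. Dividing through by 2 gives the monic gcd b − 2.

b − 2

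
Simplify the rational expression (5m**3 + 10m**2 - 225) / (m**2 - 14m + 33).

(5m**2 + 25m + 75)/(m - 11)

Euclidean algorithm in ℚ[m]:
  5m**3 + 10m**2 - 225 = (5m + 80)(m**2 - 14m + 33) + (955m - 2865)
  m**2 - 14m + 33 = ((1/955)m - 11/955)(955m - 2865) + (0)
Last nonzero remainder: 955m - 2865. Dividing through by 955 gives the monic gcd m - 3.
Cancel m - 3 from numerator and denominator to get the reduced form.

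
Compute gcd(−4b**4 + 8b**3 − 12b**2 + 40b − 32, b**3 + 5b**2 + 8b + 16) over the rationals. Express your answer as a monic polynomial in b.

b**2 + b + 4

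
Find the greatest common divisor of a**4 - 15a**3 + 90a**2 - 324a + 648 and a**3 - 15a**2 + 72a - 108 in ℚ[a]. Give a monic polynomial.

Apply the Euclidean algorithm:
  a**4 - 15a**3 + 90a**2 - 324a + 648 = (a)(a**3 - 15a**2 + 72a - 108) + (18a**2 - 216a + 648)
  a**3 - 15a**2 + 72a - 108 = ((1/18)a - 1/6)(18a**2 - 216a + 648) + (0)
Last nonzero remainder: 18a**2 - 216a + 648. Dividing through by 18 gives the monic gcd a**2 - 12a + 36.

a**2 - 12a + 36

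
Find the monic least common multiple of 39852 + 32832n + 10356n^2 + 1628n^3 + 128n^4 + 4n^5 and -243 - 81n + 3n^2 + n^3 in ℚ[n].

-89667 - 63909n - 15093n^2 - 1074n^3 + 119n^4 + 23n^5 + n^6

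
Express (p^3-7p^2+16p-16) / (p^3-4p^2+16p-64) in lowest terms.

(p^2-3p+4)/(p^2+16)

Repeated division with remainder:
  p^3-7p^2+16p-16 = (p^3-4p^2+16p-64) + (-3p^2+48)
  p^3-4p^2+16p-64 = (-(1/3)p+4/3)(-3p^2+48) + (32p-128)
  -3p^2+48 = (-(3/32)p-3/8)(32p-128) + (0)
Last nonzero remainder: 32p-128. Dividing through by 32 gives the monic gcd p-4.
Cancel p-4 from numerator and denominator to get the reduced form.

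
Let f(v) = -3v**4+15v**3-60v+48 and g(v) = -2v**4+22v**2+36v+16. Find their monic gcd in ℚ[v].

Repeated division with remainder:
  -3v**4+15v**3-60v+48 = (3/2)(-2v**4+22v**2+36v+16) + (15v**3-33v**2-114v+24)
  -2v**4+22v**2+36v+16 = (-(2/15)v-22/75)(15v**3-33v**2-114v+24) + (-(72/25)v**2+(144/25)v+576/25)
  15v**3-33v**2-114v+24 = (-(125/24)v+25/24)(-(72/25)v**2+(144/25)v+576/25) + (0)
Last nonzero remainder: -(72/25)v**2+(144/25)v+576/25. Dividing through by -72/25 gives the monic gcd v**2-2v-8.

v**2-2v-8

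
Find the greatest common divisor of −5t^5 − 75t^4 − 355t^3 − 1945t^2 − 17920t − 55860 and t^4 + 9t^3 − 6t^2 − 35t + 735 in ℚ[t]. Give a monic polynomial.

t^2 + 14t + 49

By polynomial division,
  −5t^5 − 75t^4 − 355t^3 − 1945t^2 − 17920t − 55860 = (−5t − 30)(t^4 + 9t^3 − 6t^2 − 35t + 735) + (−115t^3 − 2300t^2 − 15295t − 33810)
  t^4 + 9t^3 − 6t^2 − 35t + 735 = (−(1/115)t + 11/115)(−115t^3 − 2300t^2 − 15295t − 33810) + (81t^2 + 1134t + 3969)
  −115t^3 − 2300t^2 − 15295t − 33810 = (−(115/81)t − 230/27)(81t^2 + 1134t + 3969) + (0)
Last nonzero remainder: 81t^2 + 1134t + 3969. Dividing through by 81 gives the monic gcd t^2 + 14t + 49.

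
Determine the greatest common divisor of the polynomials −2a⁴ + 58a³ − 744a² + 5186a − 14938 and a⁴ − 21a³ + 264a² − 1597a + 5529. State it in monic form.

a² − 11a + 97

By polynomial division,
  −2a⁴ + 58a³ − 744a² + 5186a − 14938 = (−2)(a⁴ − 21a³ + 264a² − 1597a + 5529) + (16a³ − 216a² + 1992a − 3880)
  a⁴ − 21a³ + 264a² − 1597a + 5529 = ((1/16)a − 15/32)(16a³ − 216a² + 1992a − 3880) + ((153/4)a² − (1683/4)a + 14841/4)
  16a³ − 216a² + 1992a − 3880 = ((64/153)a − 160/153)((153/4)a² − (1683/4)a + 14841/4) + (0)
Last nonzero remainder: (153/4)a² − (1683/4)a + 14841/4. Dividing through by 153/4 gives the monic gcd a² − 11a + 97.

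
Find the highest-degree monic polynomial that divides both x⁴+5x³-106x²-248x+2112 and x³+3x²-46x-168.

x+6

By polynomial division,
  x⁴+5x³-106x²-248x+2112 = (x+2)(x³+3x²-46x-168) + (-66x²+12x+2448)
  x³+3x²-46x-168 = (-(1/66)x-35/726)(-66x²+12x+2448) + (-(1008/121)x-6048/121)
  -66x²+12x+2448 = ((1331/168)x-2057/42)(-(1008/121)x-6048/121) + (0)
Last nonzero remainder: -(1008/121)x-6048/121. Dividing through by -1008/121 gives the monic gcd x+6.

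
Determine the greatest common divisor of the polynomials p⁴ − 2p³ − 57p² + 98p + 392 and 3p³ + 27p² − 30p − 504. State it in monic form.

p² + 3p − 28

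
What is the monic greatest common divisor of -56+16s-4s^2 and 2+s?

Euclidean algorithm in ℚ[s]:
  -4s^2+16s-56 = (-4s+24)(s+2) + (-104)
  s+2 = (-(1/104)s-1/52)(-104) + (0)
The last nonzero remainder is the constant -104, so the polynomials are coprime and gcd = 1.

1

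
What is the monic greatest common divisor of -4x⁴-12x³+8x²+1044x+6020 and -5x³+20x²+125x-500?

Repeated division with remainder:
  -4x⁴-12x³+8x²+1044x+6020 = ((4/5)x+28/5)(-5x³+20x²+125x-500) + (-204x²+744x+8820)
  -5x³+20x²+125x-500 = ((5/204)x-5/578)(-204x²+744x+8820) + (-(24490/289)x-122450/289)
  -204x²+744x+8820 = ((29478/12245)x-254898/12245)(-(24490/289)x-122450/289) + (0)
Last nonzero remainder: -(24490/289)x-122450/289. Dividing through by -24490/289 gives the monic gcd x+5.

x+5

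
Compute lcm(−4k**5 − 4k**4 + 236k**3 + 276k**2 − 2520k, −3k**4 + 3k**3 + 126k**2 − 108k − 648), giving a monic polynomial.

By polynomial division,
  −4k**5 − 4k**4 + 236k**3 + 276k**2 − 2520k = ((4/3)k + 8/3)(−3k**4 + 3k**3 + 126k**2 − 108k − 648) + (60k**3 + 84k**2 − 1368k + 1728)
  −3k**4 + 3k**3 + 126k**2 − 108k − 648 = (−(1/20)k + 3/25)(60k**3 + 84k**2 − 1368k + 1728) + ((1188/25)k**2 + (3564/25)k − 21384/25)
  60k**3 + 84k**2 − 1368k + 1728 = ((125/99)k − 200/99)((1188/25)k**2 + (3564/25)k − 21384/25) + (0)
Last nonzero remainder: (1188/25)k**2 + (3564/25)k − 21384/25. Dividing through by 1188/25 gives the monic gcd k**2 + 3k − 18.
Then lcm(f, g) = f·g / gcd(f, g); expanding and making the result monic gives the answer.

k**7 − 3k**6 − 75k**5 + 155k**4 + 1614k**3 − 1692k**2 − 7560k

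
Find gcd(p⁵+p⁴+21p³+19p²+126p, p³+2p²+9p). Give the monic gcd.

p³+2p²+9p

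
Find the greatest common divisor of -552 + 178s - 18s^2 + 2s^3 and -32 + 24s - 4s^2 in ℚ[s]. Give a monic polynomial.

Euclidean algorithm in ℚ[s]:
  2s^3 - 18s^2 + 178s - 552 = (-(1/2)s + 3/2)(-4s^2 + 24s - 32) + (126s - 504)
  -4s^2 + 24s - 32 = (-(2/63)s + 4/63)(126s - 504) + (0)
Last nonzero remainder: 126s - 504. Dividing through by 126 gives the monic gcd s - 4.

-4 + s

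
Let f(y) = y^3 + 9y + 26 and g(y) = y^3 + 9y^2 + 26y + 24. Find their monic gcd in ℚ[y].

Repeated division with remainder:
  y^3 + 9y + 26 = (y^3 + 9y^2 + 26y + 24) + (-9y^2 - 17y + 2)
  y^3 + 9y^2 + 26y + 24 = (-(1/9)y - 64/81)(-9y^2 - 17y + 2) + ((1036/81)y + 2072/81)
  -9y^2 - 17y + 2 = (-(729/1036)y + 81/1036)((1036/81)y + 2072/81) + (0)
Last nonzero remainder: (1036/81)y + 2072/81. Dividing through by 1036/81 gives the monic gcd y + 2.

y + 2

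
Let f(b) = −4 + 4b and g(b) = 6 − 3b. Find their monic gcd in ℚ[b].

Apply the Euclidean algorithm:
  4b − 4 = (−4/3)(−3b + 6) + (4)
  −3b + 6 = (−(3/4)b + 3/2)(4) + (0)
The last nonzero remainder is the constant 4, so the polynomials are coprime and gcd = 1.

1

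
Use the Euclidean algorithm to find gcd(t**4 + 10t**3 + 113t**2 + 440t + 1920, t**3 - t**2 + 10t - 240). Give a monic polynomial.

t**2 + 5t + 40

Repeated division with remainder:
  t**4 + 10t**3 + 113t**2 + 440t + 1920 = (t + 11)(t**3 - t**2 + 10t - 240) + (114t**2 + 570t + 4560)
  t**3 - t**2 + 10t - 240 = ((1/114)t - 1/19)(114t**2 + 570t + 4560) + (0)
Last nonzero remainder: 114t**2 + 570t + 4560. Dividing through by 114 gives the monic gcd t**2 + 5t + 40.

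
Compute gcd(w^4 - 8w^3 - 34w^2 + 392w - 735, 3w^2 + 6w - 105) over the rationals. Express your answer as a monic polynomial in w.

Euclidean algorithm in ℚ[w]:
  w^4 - 8w^3 - 34w^2 + 392w - 735 = ((1/3)w^2 - (10/3)w + 7)(3w^2 + 6w - 105) + (0)
Last nonzero remainder: 3w^2 + 6w - 105. Dividing through by 3 gives the monic gcd w^2 + 2w - 35.

w^2 + 2w - 35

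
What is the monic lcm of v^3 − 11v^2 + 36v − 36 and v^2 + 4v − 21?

Euclidean algorithm in ℚ[v]:
  v^3 − 11v^2 + 36v − 36 = (v − 15)(v^2 + 4v − 21) + (117v − 351)
  v^2 + 4v − 21 = ((1/117)v + 7/117)(117v − 351) + (0)
Last nonzero remainder: 117v − 351. Dividing through by 117 gives the monic gcd v − 3.
Then lcm(f, g) = f·g / gcd(f, g); expanding and making the result monic gives the answer.

v^4 − 4v^3 − 41v^2 + 216v − 252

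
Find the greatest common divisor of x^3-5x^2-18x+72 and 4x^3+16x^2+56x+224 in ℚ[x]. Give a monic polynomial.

x+4

Euclidean algorithm in ℚ[x]:
  x^3-5x^2-18x+72 = (1/4)(4x^3+16x^2+56x+224) + (-9x^2-32x+16)
  4x^3+16x^2+56x+224 = (-(4/9)x-16/81)(-9x^2-32x+16) + ((4600/81)x+18400/81)
  -9x^2-32x+16 = (-(729/4600)x+81/1150)((4600/81)x+18400/81) + (0)
Last nonzero remainder: (4600/81)x+18400/81. Dividing through by 4600/81 gives the monic gcd x+4.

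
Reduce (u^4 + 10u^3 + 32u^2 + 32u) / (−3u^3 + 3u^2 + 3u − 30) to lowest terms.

(−u^3 − 8u^2 − 16u)/(3u^2 − 9u + 15)

Repeated division with remainder:
  u^4 + 10u^3 + 32u^2 + 32u = (−(1/3)u − 11/3)(−3u^3 + 3u^2 + 3u − 30) + (44u^2 + 33u − 110)
  −3u^3 + 3u^2 + 3u − 30 = (−(3/44)u + 21/176)(44u^2 + 33u − 110) + (−(135/16)u − 135/8)
  44u^2 + 33u − 110 = (−(704/135)u + 176/27)(−(135/16)u − 135/8) + (0)
Last nonzero remainder: −(135/16)u − 135/8. Dividing through by −135/16 gives the monic gcd u + 2.
Cancel u + 2 from numerator and denominator to get the reduced form.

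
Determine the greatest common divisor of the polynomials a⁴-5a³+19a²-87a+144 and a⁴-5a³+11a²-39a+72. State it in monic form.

a²-6a+9

Euclidean algorithm in ℚ[a]:
  a⁴-5a³+19a²-87a+144 = (a⁴-5a³+11a²-39a+72) + (8a²-48a+72)
  a⁴-5a³+11a²-39a+72 = ((1/8)a²+(1/8)a+1)(8a²-48a+72) + (0)
Last nonzero remainder: 8a²-48a+72. Dividing through by 8 gives the monic gcd a²-6a+9.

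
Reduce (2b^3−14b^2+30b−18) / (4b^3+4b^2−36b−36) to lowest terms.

(b^2−4b+3)/(2b^2+8b+6)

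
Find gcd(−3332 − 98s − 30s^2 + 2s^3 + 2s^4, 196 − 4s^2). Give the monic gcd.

−49 + s^2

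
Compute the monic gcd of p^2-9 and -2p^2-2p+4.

Repeated division with remainder:
  p^2-9 = (-1/2)(-2p^2-2p+4) + (-p-7)
  -2p^2-2p+4 = (2p-12)(-p-7) + (-80)
  -p-7 = ((1/80)p+7/80)(-80) + (0)
The last nonzero remainder is the constant -80, so the polynomials are coprime and gcd = 1.

1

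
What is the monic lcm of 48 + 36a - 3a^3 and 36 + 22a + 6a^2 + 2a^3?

-144 - 124a - 28a^2 - 3a^3 + a^4 + a^5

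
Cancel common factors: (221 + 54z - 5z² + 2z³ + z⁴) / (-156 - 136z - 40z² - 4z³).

By polynomial division,
  z⁴ + 2z³ - 5z² + 54z + 221 = (-(1/4)z + 2)(-4z³ - 40z² - 136z - 156) + (41z² + 287z + 533)
  -4z³ - 40z² - 136z - 156 = (-(4/41)z - 12/41)(41z² + 287z + 533) + (0)
Last nonzero remainder: 41z² + 287z + 533. Dividing through by 41 gives the monic gcd z² + 7z + 13.
Cancel z² + 7z + 13 from numerator and denominator to get the reduced form.

(-17 + 5z - z²)/(12 + 4z)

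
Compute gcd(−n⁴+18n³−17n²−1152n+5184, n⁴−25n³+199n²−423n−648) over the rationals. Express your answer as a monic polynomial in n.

By polynomial division,
  −n⁴+18n³−17n²−1152n+5184 = (−1)(n⁴−25n³+199n²−423n−648) + (−7n³+182n²−1575n+4536)
  n⁴−25n³+199n²−423n−648 = (−(1/7)n−1/7)(−7n³+182n²−1575n+4536) + (0)
Last nonzero remainder: −7n³+182n²−1575n+4536. Dividing through by −7 gives the monic gcd n³−26n²+225n−648.

n³−26n²+225n−648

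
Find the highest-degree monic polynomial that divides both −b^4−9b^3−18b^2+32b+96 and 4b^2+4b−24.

b^2+b−6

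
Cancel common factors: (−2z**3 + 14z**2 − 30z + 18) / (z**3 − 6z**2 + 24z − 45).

(−2z**2 + 8z − 6)/(z**2 − 3z + 15)

By polynomial division,
  −2z**3 + 14z**2 − 30z + 18 = (−2)(z**3 − 6z**2 + 24z − 45) + (2z**2 + 18z − 72)
  z**3 − 6z**2 + 24z − 45 = ((1/2)z − 15/2)(2z**2 + 18z − 72) + (195z − 585)
  2z**2 + 18z − 72 = ((2/195)z + 8/65)(195z − 585) + (0)
Last nonzero remainder: 195z − 585. Dividing through by 195 gives the monic gcd z − 3.
Cancel z − 3 from numerator and denominator to get the reduced form.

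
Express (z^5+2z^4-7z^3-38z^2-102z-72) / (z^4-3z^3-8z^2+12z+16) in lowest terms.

(z^3+5z^2+12z+18)/(z^2-4)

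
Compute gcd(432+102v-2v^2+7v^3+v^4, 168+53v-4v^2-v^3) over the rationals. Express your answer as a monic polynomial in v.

Apply the Euclidean algorithm:
  v^4+7v^3-2v^2+102v+432 = (-v-3)(-v^3-4v^2+53v+168) + (39v^2+429v+936)
  -v^3-4v^2+53v+168 = (-(1/39)v+7/39)(39v^2+429v+936) + (0)
Last nonzero remainder: 39v^2+429v+936. Dividing through by 39 gives the monic gcd v^2+11v+24.

24+11v+v^2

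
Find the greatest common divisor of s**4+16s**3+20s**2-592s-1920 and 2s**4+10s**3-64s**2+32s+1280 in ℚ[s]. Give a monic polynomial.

s**2+12s+32

By polynomial division,
  s**4+16s**3+20s**2-592s-1920 = (1/2)(2s**4+10s**3-64s**2+32s+1280) + (11s**3+52s**2-608s-2560)
  2s**4+10s**3-64s**2+32s+1280 = ((2/11)s+6/121)(11s**3+52s**2-608s-2560) + ((5320/121)s**2+(63840/121)s+170240/121)
  11s**3+52s**2-608s-2560 = ((1331/5320)s-242/133)((5320/121)s**2+(63840/121)s+170240/121) + (0)
Last nonzero remainder: (5320/121)s**2+(63840/121)s+170240/121. Dividing through by 5320/121 gives the monic gcd s**2+12s+32.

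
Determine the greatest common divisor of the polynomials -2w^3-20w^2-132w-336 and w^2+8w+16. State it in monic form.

w+4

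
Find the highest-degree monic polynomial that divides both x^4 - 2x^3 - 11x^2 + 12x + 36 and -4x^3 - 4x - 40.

Euclidean algorithm in ℚ[x]:
  x^4 - 2x^3 - 11x^2 + 12x + 36 = (-(1/4)x + 1/2)(-4x^3 - 4x - 40) + (-12x^2 + 4x + 56)
  -4x^3 - 4x - 40 = ((1/3)x + 1/9)(-12x^2 + 4x + 56) + (-(208/9)x - 416/9)
  -12x^2 + 4x + 56 = ((27/52)x - 63/52)(-(208/9)x - 416/9) + (0)
Last nonzero remainder: -(208/9)x - 416/9. Dividing through by -208/9 gives the monic gcd x + 2.

x + 2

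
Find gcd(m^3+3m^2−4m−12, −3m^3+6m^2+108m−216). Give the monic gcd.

Apply the Euclidean algorithm:
  m^3+3m^2−4m−12 = (−1/3)(−3m^3+6m^2+108m−216) + (5m^2+32m−84)
  −3m^3+6m^2+108m−216 = (−(3/5)m+126/25)(5m^2+32m−84) + (−(2592/25)m+5184/25)
  5m^2+32m−84 = (−(125/2592)m−175/432)(−(2592/25)m+5184/25) + (0)
Last nonzero remainder: −(2592/25)m+5184/25. Dividing through by −2592/25 gives the monic gcd m−2.

m−2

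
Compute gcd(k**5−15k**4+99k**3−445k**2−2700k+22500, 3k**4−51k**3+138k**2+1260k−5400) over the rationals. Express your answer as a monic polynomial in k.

Apply the Euclidean algorithm:
  k**5−15k**4+99k**3−445k**2−2700k+22500 = ((1/3)k+2/3)(3k**4−51k**3+138k**2+1260k−5400) + (87k**3−957k**2−1740k+26100)
  3k**4−51k**3+138k**2+1260k−5400 = ((1/29)k−6/29)(87k**3−957k**2−1740k+26100) + (0)
Last nonzero remainder: 87k**3−957k**2−1740k+26100. Dividing through by 87 gives the monic gcd k**3−11k**2−20k+300.

k**3−11k**2−20k+300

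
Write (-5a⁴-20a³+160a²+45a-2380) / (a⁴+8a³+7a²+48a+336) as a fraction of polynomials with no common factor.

Apply the Euclidean algorithm:
  -5a⁴-20a³+160a²+45a-2380 = (-5)(a⁴+8a³+7a²+48a+336) + (20a³+195a²+285a-700)
  a⁴+8a³+7a²+48a+336 = ((1/20)a-7/80)(20a³+195a²+285a-700) + ((157/16)a²+(1727/16)a+1099/4)
  20a³+195a²+285a-700 = ((320/157)a-400/157)((157/16)a²+(1727/16)a+1099/4) + (0)
Last nonzero remainder: (157/16)a²+(1727/16)a+1099/4. Dividing through by 157/16 gives the monic gcd a²+11a+28.
Cancel a²+11a+28 from numerator and denominator to get the reduced form.

(-5a²+35a-85)/(a²-3a+12)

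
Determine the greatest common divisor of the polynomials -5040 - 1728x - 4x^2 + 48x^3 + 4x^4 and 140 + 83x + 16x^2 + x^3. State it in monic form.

35 + 12x + x^2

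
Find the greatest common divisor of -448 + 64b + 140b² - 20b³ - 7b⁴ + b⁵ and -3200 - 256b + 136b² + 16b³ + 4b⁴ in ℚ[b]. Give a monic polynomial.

-16 + b²

By polynomial division,
  b⁵ - 7b⁴ - 20b³ + 140b² + 64b - 448 = ((1/4)b - 11/4)(4b⁴ + 16b³ + 136b² - 256b - 3200) + (-10b³ + 578b² + 160b - 9248)
  4b⁴ + 16b³ + 136b² - 256b - 3200 = (-(2/5)b - 618/25)(-10b³ + 578b² + 160b - 9248) + ((362204/25)b² - 5795264/25)
  -10b³ + 578b² + 160b - 9248 = (-(125/181102)b + 7225/181102)((362204/25)b² - 5795264/25) + (0)
Last nonzero remainder: (362204/25)b² - 5795264/25. Dividing through by 362204/25 gives the monic gcd b² - 16.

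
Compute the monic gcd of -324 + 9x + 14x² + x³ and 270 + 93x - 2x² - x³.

Apply the Euclidean algorithm:
  x³ + 14x² + 9x - 324 = (-1)(-x³ - 2x² + 93x + 270) + (12x² + 102x - 54)
  -x³ - 2x² + 93x + 270 = (-(1/12)x + 13/24)(12x² + 102x - 54) + ((133/4)x + 1197/4)
  12x² + 102x - 54 = ((48/133)x - 24/133)((133/4)x + 1197/4) + (0)
Last nonzero remainder: (133/4)x + 1197/4. Dividing through by 133/4 gives the monic gcd x + 9.

9 + x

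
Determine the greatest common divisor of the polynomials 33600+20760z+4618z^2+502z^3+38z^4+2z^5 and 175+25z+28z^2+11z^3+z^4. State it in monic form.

35+12z+z^2

Euclidean algorithm in ℚ[z]:
  2z^5+38z^4+502z^3+4618z^2+20760z+33600 = (2z+16)(z^4+11z^3+28z^2+25z+175) + (270z^3+4120z^2+20010z+30800)
  z^4+11z^3+28z^2+25z+175 = ((1/270)z-23/1458)(270z^3+4120z^2+20010z+30800) + ((13765/729)z^2+(55060/243)z+481775/729)
  270z^3+4120z^2+20010z+30800 = ((39366/2753)z+128304/2753)((13765/729)z^2+(55060/243)z+481775/729) + (0)
Last nonzero remainder: (13765/729)z^2+(55060/243)z+481775/729. Dividing through by 13765/729 gives the monic gcd z^2+12z+35.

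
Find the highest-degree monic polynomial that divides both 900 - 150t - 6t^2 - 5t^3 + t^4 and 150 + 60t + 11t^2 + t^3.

30 + 6t + t^2

Euclidean algorithm in ℚ[t]:
  t^4 - 5t^3 - 6t^2 - 150t + 900 = (t - 16)(t^3 + 11t^2 + 60t + 150) + (110t^2 + 660t + 3300)
  t^3 + 11t^2 + 60t + 150 = ((1/110)t + 1/22)(110t^2 + 660t + 3300) + (0)
Last nonzero remainder: 110t^2 + 660t + 3300. Dividing through by 110 gives the monic gcd t^2 + 6t + 30.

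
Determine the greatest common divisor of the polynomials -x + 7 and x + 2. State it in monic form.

1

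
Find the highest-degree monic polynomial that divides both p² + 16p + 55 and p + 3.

Apply the Euclidean algorithm:
  p² + 16p + 55 = (p + 13)(p + 3) + (16)
  p + 3 = ((1/16)p + 3/16)(16) + (0)
The last nonzero remainder is the constant 16, so the polynomials are coprime and gcd = 1.

1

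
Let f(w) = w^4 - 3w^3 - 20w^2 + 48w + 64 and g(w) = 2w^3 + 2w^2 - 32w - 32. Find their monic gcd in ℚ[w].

w^3 + w^2 - 16w - 16

By polynomial division,
  w^4 - 3w^3 - 20w^2 + 48w + 64 = ((1/2)w - 2)(2w^3 + 2w^2 - 32w - 32) + (0)
Last nonzero remainder: 2w^3 + 2w^2 - 32w - 32. Dividing through by 2 gives the monic gcd w^3 + w^2 - 16w - 16.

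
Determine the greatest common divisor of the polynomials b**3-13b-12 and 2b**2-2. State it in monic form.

b+1

Apply the Euclidean algorithm:
  b**3-13b-12 = ((1/2)b)(2b**2-2) + (-12b-12)
  2b**2-2 = (-(1/6)b+1/6)(-12b-12) + (0)
Last nonzero remainder: -12b-12. Dividing through by -12 gives the monic gcd b+1.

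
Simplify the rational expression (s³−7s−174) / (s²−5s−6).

(s²+6s+29)/(s+1)

Apply the Euclidean algorithm:
  s³−7s−174 = (s+5)(s²−5s−6) + (24s−144)
  s²−5s−6 = ((1/24)s+1/24)(24s−144) + (0)
Last nonzero remainder: 24s−144. Dividing through by 24 gives the monic gcd s−6.
Cancel s−6 from numerator and denominator to get the reduced form.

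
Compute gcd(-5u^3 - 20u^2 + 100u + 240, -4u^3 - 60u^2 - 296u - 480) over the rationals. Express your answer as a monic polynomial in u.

u + 6

Repeated division with remainder:
  -5u^3 - 20u^2 + 100u + 240 = (5/4)(-4u^3 - 60u^2 - 296u - 480) + (55u^2 + 470u + 840)
  -4u^3 - 60u^2 - 296u - 480 = (-(4/55)u - 284/605)(55u^2 + 470u + 840) + (-(1728/121)u - 10368/121)
  55u^2 + 470u + 840 = (-(6655/1728)u - 4235/432)(-(1728/121)u - 10368/121) + (0)
Last nonzero remainder: -(1728/121)u - 10368/121. Dividing through by -1728/121 gives the monic gcd u + 6.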